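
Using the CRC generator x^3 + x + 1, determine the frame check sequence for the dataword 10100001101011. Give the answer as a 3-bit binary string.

011

Append 3 zeros: 10100001101011000. Divide by 1011 (XOR where the leading bit is 1):
  pos 0: 1010 XOR 1011 = 0001
  pos 3: 1000 XOR 1011 = 0011
  pos 5: 1111 XOR 1011 = 0100
  pos 6: 1000 XOR 1011 = 0011
  pos 8: 1110 XOR 1011 = 0101
  pos 9: 1011 XOR 1011 = 0000
  pos 13: 1000 XOR 1011 = 0011
Remainder (last 3 bits) = 011. This is the CRC / FCS.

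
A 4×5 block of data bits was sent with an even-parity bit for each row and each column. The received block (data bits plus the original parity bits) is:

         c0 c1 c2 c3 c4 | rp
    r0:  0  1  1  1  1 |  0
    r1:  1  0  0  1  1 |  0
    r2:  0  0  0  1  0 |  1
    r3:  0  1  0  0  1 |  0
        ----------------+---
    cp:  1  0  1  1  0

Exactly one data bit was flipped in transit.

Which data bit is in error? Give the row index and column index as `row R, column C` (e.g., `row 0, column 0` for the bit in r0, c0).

Recompute each row's even parity and compare to rp:
  r0: data parity 0, sent rp 0 → ok
  r1: data parity 1, sent rp 0 → mismatch
  r2: data parity 1, sent rp 1 → ok
  r3: data parity 0, sent rp 0 → ok
Recompute each column's even parity and compare to cp:
  c0: data parity 1, sent cp 1 → ok
  c1: data parity 0, sent cp 0 → ok
  c2: data parity 1, sent cp 1 → ok
  c3: data parity 1, sent cp 1 → ok
  c4: data parity 1, sent cp 0 → mismatch
Exactly one row (r1) and one column (c4) fail → the flipped bit is at their intersection.

row 1, column 4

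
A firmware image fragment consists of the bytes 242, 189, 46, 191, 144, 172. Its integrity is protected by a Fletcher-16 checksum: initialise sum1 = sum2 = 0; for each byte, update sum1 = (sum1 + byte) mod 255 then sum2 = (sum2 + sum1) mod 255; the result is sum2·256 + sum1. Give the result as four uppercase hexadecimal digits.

2CDB

Running sums (mod 255):
  after byte 0 (242): sum1=242, sum2=242
  after byte 1 (189): sum1=176, sum2=163
  after byte 2 (46): sum1=222, sum2=130
  after byte 3 (191): sum1=158, sum2=33
  after byte 4 (144): sum1=47, sum2=80
  after byte 5 (172): sum1=219, sum2=44
Checksum = sum2·256 + sum1 = 44·256 + 219 = 11483 = 0x2CDB.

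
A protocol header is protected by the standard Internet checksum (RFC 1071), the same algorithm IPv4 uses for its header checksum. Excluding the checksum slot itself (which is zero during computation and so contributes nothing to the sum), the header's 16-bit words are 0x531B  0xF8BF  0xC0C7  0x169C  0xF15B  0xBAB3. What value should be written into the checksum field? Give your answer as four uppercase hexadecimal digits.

One's-complement addition (fold any carry out of bit 15 back into bit 0):
  0x531B + 0xF8BF = 0x14BDA → wrap carry → 0x4BDB
  0x4BDB + 0xC0C7 = 0x10CA2 → wrap carry → 0x0CA3
  0x0CA3 + 0x169C = 0x0233F
  0x233F + 0xF15B = 0x1149A → wrap carry → 0x149B
  0x149B + 0xBAB3 = 0x0CF4E
One's-complement sum = 0xCF4E.
Checksum = ~0xCF4E & 0xFFFF = 0x30B1.

30B1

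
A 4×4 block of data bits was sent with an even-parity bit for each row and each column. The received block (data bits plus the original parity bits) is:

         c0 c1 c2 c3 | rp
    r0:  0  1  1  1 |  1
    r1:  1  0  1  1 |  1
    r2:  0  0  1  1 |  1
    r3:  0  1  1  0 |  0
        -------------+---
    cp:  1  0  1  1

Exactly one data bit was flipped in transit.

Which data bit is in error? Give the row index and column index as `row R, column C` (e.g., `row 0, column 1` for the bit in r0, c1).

Recompute each row's even parity and compare to rp:
  r0: data parity 1, sent rp 1 → ok
  r1: data parity 1, sent rp 1 → ok
  r2: data parity 0, sent rp 1 → mismatch
  r3: data parity 0, sent rp 0 → ok
Recompute each column's even parity and compare to cp:
  c0: data parity 1, sent cp 1 → ok
  c1: data parity 0, sent cp 0 → ok
  c2: data parity 0, sent cp 1 → mismatch
  c3: data parity 1, sent cp 1 → ok
Exactly one row (r2) and one column (c2) fail → the flipped bit is at their intersection.

row 2, column 2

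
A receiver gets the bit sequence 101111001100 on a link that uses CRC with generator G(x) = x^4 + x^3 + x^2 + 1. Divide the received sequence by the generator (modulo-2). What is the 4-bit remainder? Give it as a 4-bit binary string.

1000

Modulo-2 division of 101111001100 by 11101:
  pos 0: 10111 XOR 11101 = 01010
  pos 1: 10101 XOR 11101 = 01000
  pos 2: 10000 XOR 11101 = 01101
  pos 3: 11010 XOR 11101 = 00111
  pos 5: 11111 XOR 11101 = 00010
Remainder = 1000 (nonzero — an error is detected).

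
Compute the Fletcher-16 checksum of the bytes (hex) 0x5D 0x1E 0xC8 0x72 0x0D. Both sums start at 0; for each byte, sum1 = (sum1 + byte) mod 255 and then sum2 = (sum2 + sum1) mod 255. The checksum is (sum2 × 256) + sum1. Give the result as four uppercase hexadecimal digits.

97C3

Running sums (mod 255):
  after byte 0 (0x5D): sum1=93, sum2=93
  after byte 1 (0x1E): sum1=123, sum2=216
  after byte 2 (0xC8): sum1=68, sum2=29
  after byte 3 (0x72): sum1=182, sum2=211
  after byte 4 (0x0D): sum1=195, sum2=151
Checksum = sum2·256 + sum1 = 151·256 + 195 = 38851 = 0x97C3.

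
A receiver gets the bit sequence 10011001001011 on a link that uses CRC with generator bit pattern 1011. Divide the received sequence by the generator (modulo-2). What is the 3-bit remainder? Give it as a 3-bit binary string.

111

Modulo-2 division of 10011001001011 by 1011:
  pos 0: 1001 XOR 1011 = 0010
  pos 2: 1010 XOR 1011 = 0001
  pos 5: 1010 XOR 1011 = 0001
  pos 8: 1010 XOR 1011 = 0001
Remainder = 111 (nonzero — an error is detected).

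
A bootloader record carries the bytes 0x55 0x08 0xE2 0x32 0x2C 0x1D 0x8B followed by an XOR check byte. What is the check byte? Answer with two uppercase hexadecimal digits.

XOR the bytes together:
  start with 0x55
  0x55 ⊕ 0x08 = 0x5D
  0x5D ⊕ 0xE2 = 0xBF
  0xBF ⊕ 0x32 = 0x8D
  0x8D ⊕ 0x2C = 0xA1
  0xA1 ⊕ 0x1D = 0xBC
  0xBC ⊕ 0x8B = 0x37

37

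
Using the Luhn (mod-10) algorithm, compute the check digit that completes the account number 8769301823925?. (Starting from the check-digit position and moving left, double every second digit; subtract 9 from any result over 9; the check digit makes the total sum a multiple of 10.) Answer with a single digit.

9

Partial digits right→left: 5 2 9 3 2 8 1 0 3 9 6 7 8
Double every second digit counting from the check-digit position (so the 1st, 3rd, 5th, ... of the partial from the right).
  doubled (with −9 where >9): 1 9 4 2 6 3 7 → sum 32
  kept as-is: 2 3 8 0 9 7 → sum 29
Total = 32 + 29 = 61.
Check digit = (10 − (61 mod 10)) mod 10 = 9.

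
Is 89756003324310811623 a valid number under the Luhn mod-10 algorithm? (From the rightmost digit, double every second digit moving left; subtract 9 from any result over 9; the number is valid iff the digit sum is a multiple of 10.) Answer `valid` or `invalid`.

invalid

From the right, keep odd positions and double even positions (subtract 9 from any doubled value over 9):
  doubled (positions 2,4,...): 4 2 7 2 8 6 0 3 5 7 → sum 44
  kept (positions 1,3,...): 3 6 1 0 3 2 3 0 5 9 → sum 32
Total = 76.
76 mod 10 = 6, so the number is invalid.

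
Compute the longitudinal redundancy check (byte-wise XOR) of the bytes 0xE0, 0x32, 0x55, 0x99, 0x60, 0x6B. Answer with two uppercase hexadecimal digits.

XOR the bytes together:
  start with 0xE0
  0xE0 ⊕ 0x32 = 0xD2
  0xD2 ⊕ 0x55 = 0x87
  0x87 ⊕ 0x99 = 0x1E
  0x1E ⊕ 0x60 = 0x7E
  0x7E ⊕ 0x6B = 0x15

15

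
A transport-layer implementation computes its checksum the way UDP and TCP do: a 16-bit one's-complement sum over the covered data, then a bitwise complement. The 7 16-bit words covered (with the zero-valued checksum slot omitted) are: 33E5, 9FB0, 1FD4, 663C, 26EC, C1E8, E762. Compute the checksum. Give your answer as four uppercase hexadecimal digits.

D621

One's-complement addition (fold any carry out of bit 15 back into bit 0):
  0x33E5 + 0x9FB0 = 0x0D395
  0xD395 + 0x1FD4 = 0x0F369
  0xF369 + 0x663C = 0x159A5 → wrap carry → 0x59A6
  0x59A6 + 0x26EC = 0x08092
  0x8092 + 0xC1E8 = 0x1427A → wrap carry → 0x427B
  0x427B + 0xE762 = 0x129DD → wrap carry → 0x29DE
One's-complement sum = 0x29DE.
Checksum = ~0x29DE & 0xFFFF = 0xD621.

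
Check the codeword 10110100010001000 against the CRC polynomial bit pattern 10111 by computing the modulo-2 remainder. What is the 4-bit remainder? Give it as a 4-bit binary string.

0000

Modulo-2 division of 10110100010001000 by 10111:
  pos 0: 10110 XOR 10111 = 00001
  pos 4: 11000 XOR 10111 = 01111
  pos 5: 11111 XOR 10111 = 01000
  pos 6: 10000 XOR 10111 = 00111
  pos 8: 11100 XOR 10111 = 01011
  pos 9: 10111 XOR 10111 = 00000
Remainder = 0000 (zero — the frame passes the CRC check).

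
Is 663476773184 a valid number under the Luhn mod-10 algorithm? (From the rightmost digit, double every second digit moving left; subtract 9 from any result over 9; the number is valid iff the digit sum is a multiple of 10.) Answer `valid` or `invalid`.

valid

From the right, keep odd positions and double even positions (subtract 9 from any doubled value over 9):
  doubled (positions 2,4,...): 7 6 5 5 6 3 → sum 32
  kept (positions 1,3,...): 4 1 7 6 4 6 → sum 28
Total = 60.
60 mod 10 = 0, so the number is valid.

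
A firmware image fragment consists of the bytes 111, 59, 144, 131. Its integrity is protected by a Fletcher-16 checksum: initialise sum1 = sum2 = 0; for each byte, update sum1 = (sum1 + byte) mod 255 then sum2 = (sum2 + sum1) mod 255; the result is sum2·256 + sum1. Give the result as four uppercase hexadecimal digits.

Running sums (mod 255):
  after byte 0 (111): sum1=111, sum2=111
  after byte 1 (59): sum1=170, sum2=26
  after byte 2 (144): sum1=59, sum2=85
  after byte 3 (131): sum1=190, sum2=20
Checksum = sum2·256 + sum1 = 20·256 + 190 = 5310 = 0x14BE.

14BE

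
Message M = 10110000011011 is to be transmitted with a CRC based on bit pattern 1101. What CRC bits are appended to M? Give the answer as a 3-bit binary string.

Append 3 zeros: 10110000011011000. Divide by 1101 (XOR where the leading bit is 1):
  pos 0: 1011 XOR 1101 = 0110
  pos 1: 1100 XOR 1101 = 0001
  pos 4: 1000 XOR 1101 = 0101
  pos 5: 1010 XOR 1101 = 0111
  pos 6: 1111 XOR 1101 = 0010
  pos 8: 1010 XOR 1101 = 0111
  pos 9: 1111 XOR 1101 = 0010
  pos 11: 1010 XOR 1101 = 0111
  pos 12: 1110 XOR 1101 = 0011
Remainder (last 3 bits) = 110. This is the CRC / FCS.

110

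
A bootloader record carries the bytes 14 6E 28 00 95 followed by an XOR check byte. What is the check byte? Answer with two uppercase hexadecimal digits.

XOR the bytes together:
  start with 0x14
  0x14 ⊕ 0x6E = 0x7A
  0x7A ⊕ 0x28 = 0x52
  0x52 ⊕ 0x00 = 0x52
  0x52 ⊕ 0x95 = 0xC7

C7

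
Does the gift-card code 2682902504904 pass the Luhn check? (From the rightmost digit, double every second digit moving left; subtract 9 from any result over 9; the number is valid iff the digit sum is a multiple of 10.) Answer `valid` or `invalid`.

From the right, keep odd positions and double even positions (subtract 9 from any doubled value over 9):
  doubled (positions 2,4,...): 0 8 1 0 4 3 → sum 16
  kept (positions 1,3,...): 4 9 0 2 9 8 2 → sum 34
Total = 50.
50 mod 10 = 0, so the number is valid.

valid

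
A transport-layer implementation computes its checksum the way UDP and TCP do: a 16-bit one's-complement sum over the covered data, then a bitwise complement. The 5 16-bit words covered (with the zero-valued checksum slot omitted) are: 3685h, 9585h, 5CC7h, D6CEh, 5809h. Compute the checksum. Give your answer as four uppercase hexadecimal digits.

One's-complement addition (fold any carry out of bit 15 back into bit 0):
  0x3685 + 0x9585 = 0x0CC0A
  0xCC0A + 0x5CC7 = 0x128D1 → wrap carry → 0x28D2
  0x28D2 + 0xD6CE = 0x0FFA0
  0xFFA0 + 0x5809 = 0x157A9 → wrap carry → 0x57AA
One's-complement sum = 0x57AA.
Checksum = ~0x57AA & 0xFFFF = 0xA855.

A855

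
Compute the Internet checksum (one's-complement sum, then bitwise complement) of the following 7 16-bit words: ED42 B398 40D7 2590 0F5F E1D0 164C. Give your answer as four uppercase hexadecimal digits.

F140

One's-complement addition (fold any carry out of bit 15 back into bit 0):
  0xED42 + 0xB398 = 0x1A0DA → wrap carry → 0xA0DB
  0xA0DB + 0x40D7 = 0x0E1B2
  0xE1B2 + 0x2590 = 0x10742 → wrap carry → 0x0743
  0x0743 + 0x0F5F = 0x016A2
  0x16A2 + 0xE1D0 = 0x0F872
  0xF872 + 0x164C = 0x10EBE → wrap carry → 0x0EBF
One's-complement sum = 0x0EBF.
Checksum = ~0x0EBF & 0xFFFF = 0xF140.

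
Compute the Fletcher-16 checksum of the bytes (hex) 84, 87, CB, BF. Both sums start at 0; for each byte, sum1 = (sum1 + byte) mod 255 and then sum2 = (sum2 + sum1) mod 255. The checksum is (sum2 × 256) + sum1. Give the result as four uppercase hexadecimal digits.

0097

Running sums (mod 255):
  after byte 0 (84): sum1=132, sum2=132
  after byte 1 (87): sum1=12, sum2=144
  after byte 2 (CB): sum1=215, sum2=104
  after byte 3 (BF): sum1=151, sum2=0
Checksum = sum2·256 + sum1 = 0·256 + 151 = 151 = 0x0097.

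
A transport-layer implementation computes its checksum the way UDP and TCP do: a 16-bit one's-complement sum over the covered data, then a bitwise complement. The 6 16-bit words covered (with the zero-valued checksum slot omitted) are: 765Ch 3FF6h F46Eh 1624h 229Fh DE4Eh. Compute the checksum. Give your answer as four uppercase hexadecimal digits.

3E2C

One's-complement addition (fold any carry out of bit 15 back into bit 0):
  0x765C + 0x3FF6 = 0x0B652
  0xB652 + 0xF46E = 0x1AAC0 → wrap carry → 0xAAC1
  0xAAC1 + 0x1624 = 0x0C0E5
  0xC0E5 + 0x229F = 0x0E384
  0xE384 + 0xDE4E = 0x1C1D2 → wrap carry → 0xC1D3
One's-complement sum = 0xC1D3.
Checksum = ~0xC1D3 & 0xFFFF = 0x3E2C.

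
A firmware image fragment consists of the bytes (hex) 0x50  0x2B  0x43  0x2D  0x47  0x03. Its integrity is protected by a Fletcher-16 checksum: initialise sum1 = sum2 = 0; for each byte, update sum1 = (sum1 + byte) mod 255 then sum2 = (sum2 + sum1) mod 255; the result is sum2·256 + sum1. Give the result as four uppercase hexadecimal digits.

Running sums (mod 255):
  after byte 0 (0x50): sum1=80, sum2=80
  after byte 1 (0x2B): sum1=123, sum2=203
  after byte 2 (0x43): sum1=190, sum2=138
  after byte 3 (0x2D): sum1=235, sum2=118
  after byte 4 (0x47): sum1=51, sum2=169
  after byte 5 (0x03): sum1=54, sum2=223
Checksum = sum2·256 + sum1 = 223·256 + 54 = 57142 = 0xDF36.

DF36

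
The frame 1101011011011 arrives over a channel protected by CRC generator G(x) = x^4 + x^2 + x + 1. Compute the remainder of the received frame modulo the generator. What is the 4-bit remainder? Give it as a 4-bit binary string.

Modulo-2 division of 1101011011011 by 10111:
  pos 0: 11010 XOR 10111 = 01101
  pos 1: 11011 XOR 10111 = 01100
  pos 2: 11001 XOR 10111 = 01110
  pos 3: 11100 XOR 10111 = 01011
  pos 4: 10111 XOR 10111 = 00000
Remainder = 1011 (nonzero — an error is detected).

1011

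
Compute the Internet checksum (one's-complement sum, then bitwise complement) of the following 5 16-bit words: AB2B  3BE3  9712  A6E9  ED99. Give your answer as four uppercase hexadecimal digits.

One's-complement addition (fold any carry out of bit 15 back into bit 0):
  0xAB2B + 0x3BE3 = 0x0E70E
  0xE70E + 0x9712 = 0x17E20 → wrap carry → 0x7E21
  0x7E21 + 0xA6E9 = 0x1250A → wrap carry → 0x250B
  0x250B + 0xED99 = 0x112A4 → wrap carry → 0x12A5
One's-complement sum = 0x12A5.
Checksum = ~0x12A5 & 0xFFFF = 0xED5A.

ED5A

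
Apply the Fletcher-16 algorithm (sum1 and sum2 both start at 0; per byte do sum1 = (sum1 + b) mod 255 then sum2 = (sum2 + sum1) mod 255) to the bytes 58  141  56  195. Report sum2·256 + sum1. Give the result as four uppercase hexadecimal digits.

Running sums (mod 255):
  after byte 0 (58): sum1=58, sum2=58
  after byte 1 (141): sum1=199, sum2=2
  after byte 2 (56): sum1=0, sum2=2
  after byte 3 (195): sum1=195, sum2=197
Checksum = sum2·256 + sum1 = 197·256 + 195 = 50627 = 0xC5C3.

C5C3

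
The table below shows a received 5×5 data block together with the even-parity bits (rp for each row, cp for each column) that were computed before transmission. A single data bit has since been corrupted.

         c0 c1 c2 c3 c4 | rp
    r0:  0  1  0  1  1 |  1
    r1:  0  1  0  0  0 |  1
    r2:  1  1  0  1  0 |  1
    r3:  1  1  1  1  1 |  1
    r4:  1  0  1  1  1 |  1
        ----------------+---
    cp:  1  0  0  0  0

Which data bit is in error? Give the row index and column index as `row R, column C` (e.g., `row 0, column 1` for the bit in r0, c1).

row 4, column 4

Recompute each row's even parity and compare to rp:
  r0: data parity 1, sent rp 1 → ok
  r1: data parity 1, sent rp 1 → ok
  r2: data parity 1, sent rp 1 → ok
  r3: data parity 1, sent rp 1 → ok
  r4: data parity 0, sent rp 1 → mismatch
Recompute each column's even parity and compare to cp:
  c0: data parity 1, sent cp 1 → ok
  c1: data parity 0, sent cp 0 → ok
  c2: data parity 0, sent cp 0 → ok
  c3: data parity 0, sent cp 0 → ok
  c4: data parity 1, sent cp 0 → mismatch
Exactly one row (r4) and one column (c4) fail → the flipped bit is at their intersection.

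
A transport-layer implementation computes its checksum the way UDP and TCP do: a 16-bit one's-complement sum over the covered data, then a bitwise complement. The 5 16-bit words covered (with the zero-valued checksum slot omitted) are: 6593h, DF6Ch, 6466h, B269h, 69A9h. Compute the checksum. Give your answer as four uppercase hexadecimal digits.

3A86

One's-complement addition (fold any carry out of bit 15 back into bit 0):
  0x6593 + 0xDF6C = 0x144FF → wrap carry → 0x4500
  0x4500 + 0x6466 = 0x0A966
  0xA966 + 0xB269 = 0x15BCF → wrap carry → 0x5BD0
  0x5BD0 + 0x69A9 = 0x0C579
One's-complement sum = 0xC579.
Checksum = ~0xC579 & 0xFFFF = 0x3A86.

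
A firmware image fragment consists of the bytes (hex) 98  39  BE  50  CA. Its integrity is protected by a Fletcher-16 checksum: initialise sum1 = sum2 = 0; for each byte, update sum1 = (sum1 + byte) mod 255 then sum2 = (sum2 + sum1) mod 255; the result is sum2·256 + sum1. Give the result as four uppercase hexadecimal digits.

87AB

Running sums (mod 255):
  after byte 0 (98): sum1=152, sum2=152
  after byte 1 (39): sum1=209, sum2=106
  after byte 2 (BE): sum1=144, sum2=250
  after byte 3 (50): sum1=224, sum2=219
  after byte 4 (CA): sum1=171, sum2=135
Checksum = sum2·256 + sum1 = 135·256 + 171 = 34731 = 0x87AB.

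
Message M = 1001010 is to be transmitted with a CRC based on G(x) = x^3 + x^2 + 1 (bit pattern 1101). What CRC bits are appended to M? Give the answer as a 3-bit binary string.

Append 3 zeros: 1001010000. Divide by 1101 (XOR where the leading bit is 1):
  pos 0: 1001 XOR 1101 = 0100
  pos 1: 1000 XOR 1101 = 0101
  pos 2: 1011 XOR 1101 = 0110
  pos 3: 1100 XOR 1101 = 0001
  pos 6: 1000 XOR 1101 = 0101
Remainder (last 3 bits) = 101. This is the CRC / FCS.

101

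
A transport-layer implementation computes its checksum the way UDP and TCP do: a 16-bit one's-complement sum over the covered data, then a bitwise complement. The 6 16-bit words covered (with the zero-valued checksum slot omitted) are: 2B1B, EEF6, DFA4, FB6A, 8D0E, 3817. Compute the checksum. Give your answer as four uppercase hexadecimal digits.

45B8

One's-complement addition (fold any carry out of bit 15 back into bit 0):
  0x2B1B + 0xEEF6 = 0x11A11 → wrap carry → 0x1A12
  0x1A12 + 0xDFA4 = 0x0F9B6
  0xF9B6 + 0xFB6A = 0x1F520 → wrap carry → 0xF521
  0xF521 + 0x8D0E = 0x1822F → wrap carry → 0x8230
  0x8230 + 0x3817 = 0x0BA47
One's-complement sum = 0xBA47.
Checksum = ~0xBA47 & 0xFFFF = 0x45B8.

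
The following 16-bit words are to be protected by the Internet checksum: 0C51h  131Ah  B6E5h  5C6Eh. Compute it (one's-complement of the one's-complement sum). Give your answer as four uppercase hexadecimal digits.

One's-complement addition (fold any carry out of bit 15 back into bit 0):
  0x0C51 + 0x131A = 0x01F6B
  0x1F6B + 0xB6E5 = 0x0D650
  0xD650 + 0x5C6E = 0x132BE → wrap carry → 0x32BF
One's-complement sum = 0x32BF.
Checksum = ~0x32BF & 0xFFFF = 0xCD40.

CD40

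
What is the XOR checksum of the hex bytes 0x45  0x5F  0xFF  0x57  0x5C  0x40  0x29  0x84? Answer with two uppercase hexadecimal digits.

03

XOR the bytes together:
  start with 0x45
  0x45 ⊕ 0x5F = 0x1A
  0x1A ⊕ 0xFF = 0xE5
  0xE5 ⊕ 0x57 = 0xB2
  0xB2 ⊕ 0x5C = 0xEE
  0xEE ⊕ 0x40 = 0xAE
  0xAE ⊕ 0x29 = 0x87
  0x87 ⊕ 0x84 = 0x03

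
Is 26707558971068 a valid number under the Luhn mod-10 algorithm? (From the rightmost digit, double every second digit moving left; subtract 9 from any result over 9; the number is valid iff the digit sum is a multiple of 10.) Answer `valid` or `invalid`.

invalid

From the right, keep odd positions and double even positions (subtract 9 from any doubled value over 9):
  doubled (positions 2,4,...): 3 2 9 1 5 5 4 → sum 29
  kept (positions 1,3,...): 8 0 7 8 5 0 6 → sum 34
Total = 63.
63 mod 10 = 3, so the number is invalid.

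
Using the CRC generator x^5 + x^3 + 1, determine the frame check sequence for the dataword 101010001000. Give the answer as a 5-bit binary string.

Append 5 zeros: 10101000100000000. Divide by 101001 (XOR where the leading bit is 1):
  pos 0: 101010 XOR 101001 = 000011
  pos 4: 110010 XOR 101001 = 011011
  pos 5: 110110 XOR 101001 = 011111
  pos 6: 111110 XOR 101001 = 010111
  pos 7: 101110 XOR 101001 = 000111
  pos 10: 111000 XOR 101001 = 010001
  pos 11: 100010 XOR 101001 = 001011
Remainder (last 5 bits) = 01011. This is the CRC / FCS.

01011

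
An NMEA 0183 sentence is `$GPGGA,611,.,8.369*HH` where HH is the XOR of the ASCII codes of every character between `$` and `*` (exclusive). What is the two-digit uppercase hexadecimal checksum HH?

XOR the ASCII codes of the payload characters:
  'G' = 0x47 → acc = 0x47
  'P' = 0x50 → acc = 0x17
  'G' = 0x47 → acc = 0x50
  'G' = 0x47 → acc = 0x17
  'A' = 0x41 → acc = 0x56
  ',' = 0x2C → acc = 0x7A
  '6' = 0x36 → acc = 0x4C
  '1' = 0x31 → acc = 0x7D
  '1' = 0x31 → acc = 0x4C
  ',' = 0x2C → acc = 0x60
  '.' = 0x2E → acc = 0x4E
  ',' = 0x2C → acc = 0x62
  '8' = 0x38 → acc = 0x5A
  '.' = 0x2E → acc = 0x74
  '3' = 0x33 → acc = 0x47
  '6' = 0x36 → acc = 0x71
  '9' = 0x39 → acc = 0x48
Checksum = 0x48.

48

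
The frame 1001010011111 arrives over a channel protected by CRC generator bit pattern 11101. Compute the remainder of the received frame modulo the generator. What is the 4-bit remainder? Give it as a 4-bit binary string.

Modulo-2 division of 1001010011111 by 11101:
  pos 0: 10010 XOR 11101 = 01111
  pos 1: 11111 XOR 11101 = 00010
  pos 4: 10001 XOR 11101 = 01100
  pos 5: 11001 XOR 11101 = 00100
  pos 7: 10011 XOR 11101 = 01110
  pos 8: 11101 XOR 11101 = 00000
Remainder = 0000 (zero — the frame passes the CRC check).

0000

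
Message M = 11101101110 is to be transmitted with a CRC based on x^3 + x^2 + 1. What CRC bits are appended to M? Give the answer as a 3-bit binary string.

110

Append 3 zeros: 11101101110000. Divide by 1101 (XOR where the leading bit is 1):
  pos 0: 1110 XOR 1101 = 0011
  pos 2: 1111 XOR 1101 = 0010
  pos 4: 1001 XOR 1101 = 0100
  pos 5: 1001 XOR 1101 = 0100
  pos 6: 1001 XOR 1101 = 0100
  pos 7: 1000 XOR 1101 = 0101
  pos 8: 1010 XOR 1101 = 0111
  pos 9: 1110 XOR 1101 = 0011
Remainder (last 3 bits) = 110. This is the CRC / FCS.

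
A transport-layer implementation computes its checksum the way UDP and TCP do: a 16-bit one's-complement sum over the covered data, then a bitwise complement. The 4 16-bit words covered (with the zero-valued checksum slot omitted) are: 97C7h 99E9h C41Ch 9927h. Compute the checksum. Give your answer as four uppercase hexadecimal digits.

One's-complement addition (fold any carry out of bit 15 back into bit 0):
  0x97C7 + 0x99E9 = 0x131B0 → wrap carry → 0x31B1
  0x31B1 + 0xC41C = 0x0F5CD
  0xF5CD + 0x9927 = 0x18EF4 → wrap carry → 0x8EF5
One's-complement sum = 0x8EF5.
Checksum = ~0x8EF5 & 0xFFFF = 0x710A.

710A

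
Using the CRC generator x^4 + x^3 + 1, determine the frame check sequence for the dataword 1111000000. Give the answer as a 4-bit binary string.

Append 4 zeros: 11110000000000. Divide by 11001 (XOR where the leading bit is 1):
  pos 0: 11110 XOR 11001 = 00111
  pos 2: 11100 XOR 11001 = 00101
  pos 4: 10100 XOR 11001 = 01101
  pos 5: 11010 XOR 11001 = 00011
  pos 8: 11000 XOR 11001 = 00001
Remainder (last 4 bits) = 0010. This is the CRC / FCS.

0010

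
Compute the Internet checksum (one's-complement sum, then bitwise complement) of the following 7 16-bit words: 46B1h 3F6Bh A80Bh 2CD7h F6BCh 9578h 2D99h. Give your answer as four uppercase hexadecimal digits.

EB31

One's-complement addition (fold any carry out of bit 15 back into bit 0):
  0x46B1 + 0x3F6B = 0x0861C
  0x861C + 0xA80B = 0x12E27 → wrap carry → 0x2E28
  0x2E28 + 0x2CD7 = 0x05AFF
  0x5AFF + 0xF6BC = 0x151BB → wrap carry → 0x51BC
  0x51BC + 0x9578 = 0x0E734
  0xE734 + 0x2D99 = 0x114CD → wrap carry → 0x14CE
One's-complement sum = 0x14CE.
Checksum = ~0x14CE & 0xFFFF = 0xEB31.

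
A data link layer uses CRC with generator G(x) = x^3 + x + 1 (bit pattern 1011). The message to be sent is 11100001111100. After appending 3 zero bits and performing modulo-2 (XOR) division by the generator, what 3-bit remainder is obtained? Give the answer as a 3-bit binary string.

Append 3 zeros: 11100001111100000. Divide by 1011 (XOR where the leading bit is 1):
  pos 0: 1110 XOR 1011 = 0101
  pos 1: 1010 XOR 1011 = 0001
  pos 4: 1001 XOR 1011 = 0010
  pos 6: 1011 XOR 1011 = 0000
  pos 10: 1100 XOR 1011 = 0111
  pos 11: 1110 XOR 1011 = 0101
  pos 12: 1010 XOR 1011 = 0001
Remainder (last 3 bits) = 010. This is the CRC / FCS.

010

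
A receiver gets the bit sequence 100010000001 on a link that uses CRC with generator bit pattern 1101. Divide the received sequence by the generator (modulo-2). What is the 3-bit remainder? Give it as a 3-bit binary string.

Modulo-2 division of 100010000001 by 1101:
  pos 0: 1000 XOR 1101 = 0101
  pos 1: 1011 XOR 1101 = 0110
  pos 2: 1100 XOR 1101 = 0001
  pos 5: 1000 XOR 1101 = 0101
  pos 6: 1010 XOR 1101 = 0111
  pos 7: 1110 XOR 1101 = 0011
Remainder = 111 (nonzero — an error is detected).

111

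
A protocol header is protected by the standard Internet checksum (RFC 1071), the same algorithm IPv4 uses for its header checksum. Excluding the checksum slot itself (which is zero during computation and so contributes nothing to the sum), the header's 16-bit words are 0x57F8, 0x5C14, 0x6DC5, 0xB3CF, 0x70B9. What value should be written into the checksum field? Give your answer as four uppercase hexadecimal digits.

B9A4

One's-complement addition (fold any carry out of bit 15 back into bit 0):
  0x57F8 + 0x5C14 = 0x0B40C
  0xB40C + 0x6DC5 = 0x121D1 → wrap carry → 0x21D2
  0x21D2 + 0xB3CF = 0x0D5A1
  0xD5A1 + 0x70B9 = 0x1465A → wrap carry → 0x465B
One's-complement sum = 0x465B.
Checksum = ~0x465B & 0xFFFF = 0xB9A4.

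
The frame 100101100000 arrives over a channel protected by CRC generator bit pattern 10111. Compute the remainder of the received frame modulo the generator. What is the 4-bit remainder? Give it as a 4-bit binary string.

0000

Modulo-2 division of 100101100000 by 10111:
  pos 0: 10010 XOR 10111 = 00101
  pos 2: 10111 XOR 10111 = 00000
Remainder = 0000 (zero — the frame passes the CRC check).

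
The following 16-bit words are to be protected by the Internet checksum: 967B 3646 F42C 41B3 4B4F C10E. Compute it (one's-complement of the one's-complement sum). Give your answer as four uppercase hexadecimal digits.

F0FF

One's-complement addition (fold any carry out of bit 15 back into bit 0):
  0x967B + 0x3646 = 0x0CCC1
  0xCCC1 + 0xF42C = 0x1C0ED → wrap carry → 0xC0EE
  0xC0EE + 0x41B3 = 0x102A1 → wrap carry → 0x02A2
  0x02A2 + 0x4B4F = 0x04DF1
  0x4DF1 + 0xC10E = 0x10EFF → wrap carry → 0x0F00
One's-complement sum = 0x0F00.
Checksum = ~0x0F00 & 0xFFFF = 0xF0FF.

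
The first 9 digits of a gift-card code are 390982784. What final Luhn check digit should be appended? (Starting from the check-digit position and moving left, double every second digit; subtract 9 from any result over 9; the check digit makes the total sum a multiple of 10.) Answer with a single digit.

6

Partial digits right→left: 4 8 7 2 8 9 0 9 3
Double every second digit counting from the check-digit position (so the 1st, 3rd, 5th, ... of the partial from the right).
  doubled (with −9 where >9): 8 5 7 0 6 → sum 26
  kept as-is: 8 2 9 9 → sum 28
Total = 26 + 28 = 54.
Check digit = (10 − (54 mod 10)) mod 10 = 6.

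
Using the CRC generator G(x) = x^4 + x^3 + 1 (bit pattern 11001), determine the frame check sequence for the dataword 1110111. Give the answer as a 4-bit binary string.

1100

Append 4 zeros: 11101110000. Divide by 11001 (XOR where the leading bit is 1):
  pos 0: 11101 XOR 11001 = 00100
  pos 2: 10011 XOR 11001 = 01010
  pos 3: 10100 XOR 11001 = 01101
  pos 4: 11010 XOR 11001 = 00011
Remainder (last 4 bits) = 1100. This is the CRC / FCS.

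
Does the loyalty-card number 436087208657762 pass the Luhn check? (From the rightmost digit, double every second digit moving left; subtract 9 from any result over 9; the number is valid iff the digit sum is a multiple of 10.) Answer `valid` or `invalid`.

From the right, keep odd positions and double even positions (subtract 9 from any doubled value over 9):
  doubled (positions 2,4,...): 3 5 3 0 5 0 6 → sum 22
  kept (positions 1,3,...): 2 7 5 8 2 8 6 4 → sum 42
Total = 64.
64 mod 10 = 4, so the number is invalid.

invalid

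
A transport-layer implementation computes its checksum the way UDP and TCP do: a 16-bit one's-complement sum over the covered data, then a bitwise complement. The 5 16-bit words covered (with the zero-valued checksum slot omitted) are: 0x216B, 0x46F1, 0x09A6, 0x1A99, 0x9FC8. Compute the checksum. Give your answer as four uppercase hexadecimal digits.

One's-complement addition (fold any carry out of bit 15 back into bit 0):
  0x216B + 0x46F1 = 0x0685C
  0x685C + 0x09A6 = 0x07202
  0x7202 + 0x1A99 = 0x08C9B
  0x8C9B + 0x9FC8 = 0x12C63 → wrap carry → 0x2C64
One's-complement sum = 0x2C64.
Checksum = ~0x2C64 & 0xFFFF = 0xD39B.

D39B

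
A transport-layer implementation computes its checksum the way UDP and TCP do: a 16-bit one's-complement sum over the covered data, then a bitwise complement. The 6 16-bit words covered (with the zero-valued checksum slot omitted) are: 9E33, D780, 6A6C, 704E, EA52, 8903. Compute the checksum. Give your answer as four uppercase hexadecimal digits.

One's-complement addition (fold any carry out of bit 15 back into bit 0):
  0x9E33 + 0xD780 = 0x175B3 → wrap carry → 0x75B4
  0x75B4 + 0x6A6C = 0x0E020
  0xE020 + 0x704E = 0x1506E → wrap carry → 0x506F
  0x506F + 0xEA52 = 0x13AC1 → wrap carry → 0x3AC2
  0x3AC2 + 0x8903 = 0x0C3C5
One's-complement sum = 0xC3C5.
Checksum = ~0xC3C5 & 0xFFFF = 0x3C3A.

3C3A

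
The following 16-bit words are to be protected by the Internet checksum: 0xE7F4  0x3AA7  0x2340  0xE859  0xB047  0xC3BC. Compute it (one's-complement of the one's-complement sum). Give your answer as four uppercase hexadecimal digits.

One's-complement addition (fold any carry out of bit 15 back into bit 0):
  0xE7F4 + 0x3AA7 = 0x1229B → wrap carry → 0x229C
  0x229C + 0x2340 = 0x045DC
  0x45DC + 0xE859 = 0x12E35 → wrap carry → 0x2E36
  0x2E36 + 0xB047 = 0x0DE7D
  0xDE7D + 0xC3BC = 0x1A239 → wrap carry → 0xA23A
One's-complement sum = 0xA23A.
Checksum = ~0xA23A & 0xFFFF = 0x5DC5.

5DC5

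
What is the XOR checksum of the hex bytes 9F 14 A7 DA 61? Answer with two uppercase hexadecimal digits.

XOR the bytes together:
  start with 0x9F
  0x9F ⊕ 0x14 = 0x8B
  0x8B ⊕ 0xA7 = 0x2C
  0x2C ⊕ 0xDA = 0xF6
  0xF6 ⊕ 0x61 = 0x97

97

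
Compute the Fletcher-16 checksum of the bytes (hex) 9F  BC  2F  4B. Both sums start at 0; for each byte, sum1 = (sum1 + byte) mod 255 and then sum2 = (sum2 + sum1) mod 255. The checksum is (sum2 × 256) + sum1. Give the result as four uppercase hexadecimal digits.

Running sums (mod 255):
  after byte 0 (9F): sum1=159, sum2=159
  after byte 1 (BC): sum1=92, sum2=251
  after byte 2 (2F): sum1=139, sum2=135
  after byte 3 (4B): sum1=214, sum2=94
Checksum = sum2·256 + sum1 = 94·256 + 214 = 24278 = 0x5ED6.

5ED6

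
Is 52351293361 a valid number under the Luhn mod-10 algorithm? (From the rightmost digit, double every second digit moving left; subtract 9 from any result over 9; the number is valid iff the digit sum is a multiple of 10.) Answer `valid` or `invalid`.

valid

From the right, keep odd positions and double even positions (subtract 9 from any doubled value over 9):
  doubled (positions 2,4,...): 3 6 4 1 4 → sum 18
  kept (positions 1,3,...): 1 3 9 1 3 5 → sum 22
Total = 40.
40 mod 10 = 0, so the number is valid.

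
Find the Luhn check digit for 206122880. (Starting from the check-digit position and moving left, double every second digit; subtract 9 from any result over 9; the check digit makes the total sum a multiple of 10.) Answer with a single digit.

1

Partial digits right→left: 0 8 8 2 2 1 6 0 2
Double every second digit counting from the check-digit position (so the 1st, 3rd, 5th, ... of the partial from the right).
  doubled (with −9 where >9): 0 7 4 3 4 → sum 18
  kept as-is: 8 2 1 0 → sum 11
Total = 18 + 11 = 29.
Check digit = (10 − (29 mod 10)) mod 10 = 1.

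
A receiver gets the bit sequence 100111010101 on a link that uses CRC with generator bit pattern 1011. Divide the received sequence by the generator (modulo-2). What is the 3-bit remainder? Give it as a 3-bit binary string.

011

Modulo-2 division of 100111010101 by 1011:
  pos 0: 1001 XOR 1011 = 0010
  pos 2: 1011 XOR 1011 = 0000
  pos 7: 1010 XOR 1011 = 0001
Remainder = 011 (nonzero — an error is detected).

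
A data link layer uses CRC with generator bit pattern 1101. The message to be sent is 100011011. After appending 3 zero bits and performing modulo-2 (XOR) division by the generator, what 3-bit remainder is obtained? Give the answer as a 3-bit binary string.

010

Append 3 zeros: 100011011000. Divide by 1101 (XOR where the leading bit is 1):
  pos 0: 1000 XOR 1101 = 0101
  pos 1: 1011 XOR 1101 = 0110
  pos 2: 1101 XOR 1101 = 0000
  pos 7: 1100 XOR 1101 = 0001
Remainder (last 3 bits) = 010. This is the CRC / FCS.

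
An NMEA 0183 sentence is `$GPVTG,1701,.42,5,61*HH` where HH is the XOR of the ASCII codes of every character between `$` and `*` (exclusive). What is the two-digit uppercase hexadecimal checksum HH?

4F

XOR the ASCII codes of the payload characters:
  'G' = 0x47 → acc = 0x47
  'P' = 0x50 → acc = 0x17
  'V' = 0x56 → acc = 0x41
  'T' = 0x54 → acc = 0x15
  'G' = 0x47 → acc = 0x52
  ',' = 0x2C → acc = 0x7E
  '1' = 0x31 → acc = 0x4F
  '7' = 0x37 → acc = 0x78
  '0' = 0x30 → acc = 0x48
  '1' = 0x31 → acc = 0x79
  ',' = 0x2C → acc = 0x55
  '.' = 0x2E → acc = 0x7B
  '4' = 0x34 → acc = 0x4F
  '2' = 0x32 → acc = 0x7D
  ',' = 0x2C → acc = 0x51
  '5' = 0x35 → acc = 0x64
  ',' = 0x2C → acc = 0x48
  '6' = 0x36 → acc = 0x7E
  '1' = 0x31 → acc = 0x4F
Checksum = 0x4F.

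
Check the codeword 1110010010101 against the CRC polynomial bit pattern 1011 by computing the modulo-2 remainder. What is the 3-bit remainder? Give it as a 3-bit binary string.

Modulo-2 division of 1110010010101 by 1011:
  pos 0: 1110 XOR 1011 = 0101
  pos 1: 1010 XOR 1011 = 0001
  pos 4: 1100 XOR 1011 = 0111
  pos 5: 1111 XOR 1011 = 0100
  pos 6: 1000 XOR 1011 = 0011
  pos 8: 1110 XOR 1011 = 0101
  pos 9: 1011 XOR 1011 = 0000
Remainder = 000 (zero — the frame passes the CRC check).

000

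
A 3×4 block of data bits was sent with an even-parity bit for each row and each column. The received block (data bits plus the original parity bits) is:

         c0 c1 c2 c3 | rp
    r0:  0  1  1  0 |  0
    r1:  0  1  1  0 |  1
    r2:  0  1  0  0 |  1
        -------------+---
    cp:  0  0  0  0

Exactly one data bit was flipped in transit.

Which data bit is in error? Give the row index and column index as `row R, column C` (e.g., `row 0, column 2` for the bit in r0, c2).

Recompute each row's even parity and compare to rp:
  r0: data parity 0, sent rp 0 → ok
  r1: data parity 0, sent rp 1 → mismatch
  r2: data parity 1, sent rp 1 → ok
Recompute each column's even parity and compare to cp:
  c0: data parity 0, sent cp 0 → ok
  c1: data parity 1, sent cp 0 → mismatch
  c2: data parity 0, sent cp 0 → ok
  c3: data parity 0, sent cp 0 → ok
Exactly one row (r1) and one column (c1) fail → the flipped bit is at their intersection.

row 1, column 1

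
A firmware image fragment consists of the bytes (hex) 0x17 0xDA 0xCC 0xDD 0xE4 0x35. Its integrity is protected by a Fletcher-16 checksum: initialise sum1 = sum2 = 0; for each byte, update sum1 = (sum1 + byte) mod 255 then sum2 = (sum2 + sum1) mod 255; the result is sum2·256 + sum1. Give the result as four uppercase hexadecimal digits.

9CB6

Running sums (mod 255):
  after byte 0 (0x17): sum1=23, sum2=23
  after byte 1 (0xDA): sum1=241, sum2=9
  after byte 2 (0xCC): sum1=190, sum2=199
  after byte 3 (0xDD): sum1=156, sum2=100
  after byte 4 (0xE4): sum1=129, sum2=229
  after byte 5 (0x35): sum1=182, sum2=156
Checksum = sum2·256 + sum1 = 156·256 + 182 = 40118 = 0x9CB6.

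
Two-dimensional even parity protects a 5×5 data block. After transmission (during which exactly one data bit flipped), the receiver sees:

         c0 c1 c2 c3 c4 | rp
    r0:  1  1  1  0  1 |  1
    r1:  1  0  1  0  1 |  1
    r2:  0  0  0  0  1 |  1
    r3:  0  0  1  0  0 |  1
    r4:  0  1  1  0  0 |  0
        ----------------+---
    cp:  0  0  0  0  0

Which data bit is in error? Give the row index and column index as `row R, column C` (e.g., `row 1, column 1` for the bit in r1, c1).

row 0, column 4

Recompute each row's even parity and compare to rp:
  r0: data parity 0, sent rp 1 → mismatch
  r1: data parity 1, sent rp 1 → ok
  r2: data parity 1, sent rp 1 → ok
  r3: data parity 1, sent rp 1 → ok
  r4: data parity 0, sent rp 0 → ok
Recompute each column's even parity and compare to cp:
  c0: data parity 0, sent cp 0 → ok
  c1: data parity 0, sent cp 0 → ok
  c2: data parity 0, sent cp 0 → ok
  c3: data parity 0, sent cp 0 → ok
  c4: data parity 1, sent cp 0 → mismatch
Exactly one row (r0) and one column (c4) fail → the flipped bit is at their intersection.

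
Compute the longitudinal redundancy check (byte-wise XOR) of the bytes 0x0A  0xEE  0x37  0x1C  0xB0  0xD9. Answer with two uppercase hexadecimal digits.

A6

XOR the bytes together:
  start with 0x0A
  0x0A ⊕ 0xEE = 0xE4
  0xE4 ⊕ 0x37 = 0xD3
  0xD3 ⊕ 0x1C = 0xCF
  0xCF ⊕ 0xB0 = 0x7F
  0x7F ⊕ 0xD9 = 0xA6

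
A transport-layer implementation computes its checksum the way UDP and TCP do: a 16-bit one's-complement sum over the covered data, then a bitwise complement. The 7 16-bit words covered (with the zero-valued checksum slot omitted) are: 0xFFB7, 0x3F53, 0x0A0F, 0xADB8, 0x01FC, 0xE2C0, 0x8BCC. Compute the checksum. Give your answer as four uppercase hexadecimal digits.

One's-complement addition (fold any carry out of bit 15 back into bit 0):
  0xFFB7 + 0x3F53 = 0x13F0A → wrap carry → 0x3F0B
  0x3F0B + 0x0A0F = 0x0491A
  0x491A + 0xADB8 = 0x0F6D2
  0xF6D2 + 0x01FC = 0x0F8CE
  0xF8CE + 0xE2C0 = 0x1DB8E → wrap carry → 0xDB8F
  0xDB8F + 0x8BCC = 0x1675B → wrap carry → 0x675C
One's-complement sum = 0x675C.
Checksum = ~0x675C & 0xFFFF = 0x98A3.

98A3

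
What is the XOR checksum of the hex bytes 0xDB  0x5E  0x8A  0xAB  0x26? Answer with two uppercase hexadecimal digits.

XOR the bytes together:
  start with 0xDB
  0xDB ⊕ 0x5E = 0x85
  0x85 ⊕ 0x8A = 0x0F
  0x0F ⊕ 0xAB = 0xA4
  0xA4 ⊕ 0x26 = 0x82

82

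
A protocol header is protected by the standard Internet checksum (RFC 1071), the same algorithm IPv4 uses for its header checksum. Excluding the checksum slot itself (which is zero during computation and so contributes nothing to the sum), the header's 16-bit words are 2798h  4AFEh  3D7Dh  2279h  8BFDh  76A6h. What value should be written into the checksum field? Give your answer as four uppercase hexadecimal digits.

One's-complement addition (fold any carry out of bit 15 back into bit 0):
  0x2798 + 0x4AFE = 0x07296
  0x7296 + 0x3D7D = 0x0B013
  0xB013 + 0x2279 = 0x0D28C
  0xD28C + 0x8BFD = 0x15E89 → wrap carry → 0x5E8A
  0x5E8A + 0x76A6 = 0x0D530
One's-complement sum = 0xD530.
Checksum = ~0xD530 & 0xFFFF = 0x2ACF.

2ACF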